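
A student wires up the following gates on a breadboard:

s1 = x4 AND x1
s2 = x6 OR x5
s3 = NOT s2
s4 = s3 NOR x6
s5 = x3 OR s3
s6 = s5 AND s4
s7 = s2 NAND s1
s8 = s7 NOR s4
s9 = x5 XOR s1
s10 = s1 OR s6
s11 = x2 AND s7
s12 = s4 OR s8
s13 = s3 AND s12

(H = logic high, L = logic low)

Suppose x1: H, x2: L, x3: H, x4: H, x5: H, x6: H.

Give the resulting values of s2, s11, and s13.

s1 = x4 AND x1 = H AND H = H
s2 = x6 OR x5 = H OR H = H
s3 = NOT s2 = NOT H = L
s4 = s3 NOR x6 = L NOR H = L
s7 = s2 NAND s1 = H NAND H = L
s8 = s7 NOR s4 = L NOR L = H
s11 = x2 AND s7 = L AND L = L
s12 = s4 OR s8 = L OR H = H
s13 = s3 AND s12 = L AND H = L

s2 = H, s11 = L, s13 = L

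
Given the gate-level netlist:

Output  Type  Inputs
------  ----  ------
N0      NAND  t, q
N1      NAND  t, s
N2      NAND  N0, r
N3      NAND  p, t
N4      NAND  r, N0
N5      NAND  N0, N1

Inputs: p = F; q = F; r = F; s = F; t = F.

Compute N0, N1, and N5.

N0 = t NAND q = F NAND F = T
N1 = t NAND s = F NAND F = T
N5 = N0 NAND N1 = T NAND T = F

N0 = T; N1 = T; N5 = F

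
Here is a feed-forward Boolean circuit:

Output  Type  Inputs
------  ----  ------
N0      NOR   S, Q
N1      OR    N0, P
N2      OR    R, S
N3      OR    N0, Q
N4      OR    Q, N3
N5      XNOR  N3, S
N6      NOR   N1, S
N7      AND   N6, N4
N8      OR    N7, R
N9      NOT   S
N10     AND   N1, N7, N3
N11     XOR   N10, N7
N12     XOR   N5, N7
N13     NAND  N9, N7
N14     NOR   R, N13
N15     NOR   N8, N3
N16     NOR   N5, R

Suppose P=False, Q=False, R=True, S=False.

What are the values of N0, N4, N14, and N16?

N0 = True; N4 = True; N14 = False; N16 = False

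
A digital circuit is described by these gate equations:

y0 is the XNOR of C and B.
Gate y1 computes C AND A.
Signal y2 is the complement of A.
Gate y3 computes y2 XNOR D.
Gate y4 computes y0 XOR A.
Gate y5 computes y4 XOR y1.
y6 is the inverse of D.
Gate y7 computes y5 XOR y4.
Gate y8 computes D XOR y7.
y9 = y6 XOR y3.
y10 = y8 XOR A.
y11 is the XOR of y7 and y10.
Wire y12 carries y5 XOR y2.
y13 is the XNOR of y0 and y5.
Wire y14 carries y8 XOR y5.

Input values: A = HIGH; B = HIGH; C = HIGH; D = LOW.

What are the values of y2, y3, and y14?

y2 = LOW, y3 = HIGH, y14 = LOW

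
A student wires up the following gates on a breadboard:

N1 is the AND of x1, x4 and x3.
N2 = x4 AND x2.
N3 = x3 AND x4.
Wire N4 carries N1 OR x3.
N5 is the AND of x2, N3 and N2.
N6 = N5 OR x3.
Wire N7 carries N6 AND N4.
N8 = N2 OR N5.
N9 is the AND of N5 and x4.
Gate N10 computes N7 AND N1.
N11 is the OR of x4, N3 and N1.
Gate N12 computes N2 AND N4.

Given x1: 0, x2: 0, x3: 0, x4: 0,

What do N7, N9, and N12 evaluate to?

N7 = 0, N9 = 0, N12 = 0

N1 = x1 AND x4 AND x3 = 0 AND 0 AND 0 = 0
N2 = x4 AND x2 = 0 AND 0 = 0
N3 = x3 AND x4 = 0 AND 0 = 0
N4 = N1 OR x3 = 0 OR 0 = 0
N5 = x2 AND N3 AND N2 = 0 AND 0 AND 0 = 0
N6 = N5 OR x3 = 0 OR 0 = 0
N7 = N6 AND N4 = 0 AND 0 = 0
N9 = N5 AND x4 = 0 AND 0 = 0
N12 = N2 AND N4 = 0 AND 0 = 0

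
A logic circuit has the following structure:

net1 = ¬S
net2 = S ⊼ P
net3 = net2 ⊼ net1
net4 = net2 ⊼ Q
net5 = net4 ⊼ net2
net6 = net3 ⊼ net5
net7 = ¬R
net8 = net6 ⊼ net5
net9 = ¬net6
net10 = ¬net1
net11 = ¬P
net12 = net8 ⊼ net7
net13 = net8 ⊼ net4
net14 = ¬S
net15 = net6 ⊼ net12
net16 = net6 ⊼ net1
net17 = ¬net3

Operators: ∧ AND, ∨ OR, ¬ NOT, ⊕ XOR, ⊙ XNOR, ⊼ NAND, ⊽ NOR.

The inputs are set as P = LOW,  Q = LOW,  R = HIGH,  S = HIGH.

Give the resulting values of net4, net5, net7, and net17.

net4 = HIGH; net5 = LOW; net7 = LOW; net17 = LOW

net1 = NOT S = NOT HIGH = LOW
net2 = S NAND P = HIGH NAND LOW = HIGH
net3 = net2 NAND net1 = HIGH NAND LOW = HIGH
net4 = net2 NAND Q = HIGH NAND LOW = HIGH
net5 = net4 NAND net2 = HIGH NAND HIGH = LOW
net7 = NOT R = NOT HIGH = LOW
net17 = NOT net3 = NOT HIGH = LOW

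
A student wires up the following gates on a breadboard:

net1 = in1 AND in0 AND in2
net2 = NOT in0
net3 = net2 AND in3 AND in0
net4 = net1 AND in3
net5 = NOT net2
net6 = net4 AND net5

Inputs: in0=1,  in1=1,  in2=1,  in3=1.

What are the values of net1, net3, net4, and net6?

net1 = in1 AND in0 AND in2 = 1 AND 1 AND 1 = 1
net2 = NOT in0 = NOT 1 = 0
net3 = net2 AND in3 AND in0 = 0 AND 1 AND 1 = 0
net4 = net1 AND in3 = 1 AND 1 = 1
net5 = NOT net2 = NOT 0 = 1
net6 = net4 AND net5 = 1 AND 1 = 1

net1 = 1, net3 = 0, net4 = 1, net6 = 1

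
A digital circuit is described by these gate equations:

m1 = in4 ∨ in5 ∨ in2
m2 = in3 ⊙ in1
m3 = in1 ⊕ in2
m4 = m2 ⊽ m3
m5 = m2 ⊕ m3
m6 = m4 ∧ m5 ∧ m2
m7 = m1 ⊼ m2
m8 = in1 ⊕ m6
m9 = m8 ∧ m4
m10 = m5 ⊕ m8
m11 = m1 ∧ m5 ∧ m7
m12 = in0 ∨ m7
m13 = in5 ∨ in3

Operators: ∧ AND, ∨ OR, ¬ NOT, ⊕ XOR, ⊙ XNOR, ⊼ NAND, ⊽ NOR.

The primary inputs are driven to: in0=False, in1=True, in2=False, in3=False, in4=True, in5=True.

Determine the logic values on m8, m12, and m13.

m1 = in4 OR in5 OR in2 = True OR True OR False = True
m2 = in3 XNOR in1 = False XNOR True = False
m3 = in1 XOR in2 = True XOR False = True
m4 = m2 NOR m3 = False NOR True = False
m5 = m2 XOR m3 = False XOR True = True
m6 = m4 AND m5 AND m2 = False AND True AND False = False
m7 = m1 NAND m2 = True NAND False = True
m8 = in1 XOR m6 = True XOR False = True
m12 = in0 OR m7 = False OR True = True
m13 = in5 OR in3 = True OR False = True

m8 = True, m12 = True, m13 = True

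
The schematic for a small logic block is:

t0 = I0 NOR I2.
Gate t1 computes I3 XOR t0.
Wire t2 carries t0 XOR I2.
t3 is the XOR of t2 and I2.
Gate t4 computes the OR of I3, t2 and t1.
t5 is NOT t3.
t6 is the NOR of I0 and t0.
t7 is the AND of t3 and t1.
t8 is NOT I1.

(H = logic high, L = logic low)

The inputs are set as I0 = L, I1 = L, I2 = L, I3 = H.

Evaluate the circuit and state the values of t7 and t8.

t0 = I0 NOR I2 = L NOR L = H
t1 = I3 XOR t0 = H XOR H = L
t2 = t0 XOR I2 = H XOR L = H
t3 = t2 XOR I2 = H XOR L = H
t7 = t3 AND t1 = H AND L = L
t8 = NOT I1 = NOT L = H

t7 = L  t8 = H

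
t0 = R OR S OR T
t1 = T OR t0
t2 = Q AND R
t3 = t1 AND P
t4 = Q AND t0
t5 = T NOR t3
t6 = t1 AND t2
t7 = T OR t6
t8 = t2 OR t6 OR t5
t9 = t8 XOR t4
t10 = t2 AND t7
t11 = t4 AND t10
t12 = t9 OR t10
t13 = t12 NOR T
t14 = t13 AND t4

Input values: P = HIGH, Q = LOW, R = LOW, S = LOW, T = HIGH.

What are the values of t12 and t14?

t12 = LOW, t14 = LOW

t0 = R OR S OR T = LOW OR LOW OR HIGH = HIGH
t1 = T OR t0 = HIGH OR HIGH = HIGH
t2 = Q AND R = LOW AND LOW = LOW
t3 = t1 AND P = HIGH AND HIGH = HIGH
t4 = Q AND t0 = LOW AND HIGH = LOW
t5 = T NOR t3 = HIGH NOR HIGH = LOW
t6 = t1 AND t2 = HIGH AND LOW = LOW
t7 = T OR t6 = HIGH OR LOW = HIGH
t8 = t2 OR t6 OR t5 = LOW OR LOW OR LOW = LOW
t9 = t8 XOR t4 = LOW XOR LOW = LOW
t10 = t2 AND t7 = LOW AND HIGH = LOW
t12 = t9 OR t10 = LOW OR LOW = LOW
t13 = t12 NOR T = LOW NOR HIGH = LOW
t14 = t13 AND t4 = LOW AND LOW = LOW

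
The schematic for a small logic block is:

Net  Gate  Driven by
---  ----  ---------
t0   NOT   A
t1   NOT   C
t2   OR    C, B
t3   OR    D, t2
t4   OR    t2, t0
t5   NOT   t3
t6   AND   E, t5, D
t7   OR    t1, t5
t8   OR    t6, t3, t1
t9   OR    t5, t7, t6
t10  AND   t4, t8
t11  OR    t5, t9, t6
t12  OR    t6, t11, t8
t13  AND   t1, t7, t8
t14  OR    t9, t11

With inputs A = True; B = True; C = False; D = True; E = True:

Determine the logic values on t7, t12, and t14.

t7 = True  t12 = True  t14 = True

t1 = NOT C = NOT False = True
t2 = C OR B = False OR True = True
t3 = D OR t2 = True OR True = True
t5 = NOT t3 = NOT True = False
t6 = E AND t5 AND D = True AND False AND True = False
t7 = t1 OR t5 = True OR False = True
t8 = t6 OR t3 OR t1 = False OR True OR True = True
t9 = t5 OR t7 OR t6 = False OR True OR False = True
t11 = t5 OR t9 OR t6 = False OR True OR False = True
t12 = t6 OR t11 OR t8 = False OR True OR True = True
t14 = t9 OR t11 = True OR True = True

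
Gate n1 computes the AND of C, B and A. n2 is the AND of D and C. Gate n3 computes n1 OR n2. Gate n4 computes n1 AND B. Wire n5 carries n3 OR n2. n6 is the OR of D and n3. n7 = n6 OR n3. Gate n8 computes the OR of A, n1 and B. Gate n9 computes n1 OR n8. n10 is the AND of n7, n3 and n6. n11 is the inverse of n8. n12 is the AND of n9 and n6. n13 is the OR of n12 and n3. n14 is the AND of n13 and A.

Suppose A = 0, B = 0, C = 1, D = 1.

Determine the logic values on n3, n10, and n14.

n3 = 1; n10 = 1; n14 = 0

n1 = C AND B AND A = 1 AND 0 AND 0 = 0
n2 = D AND C = 1 AND 1 = 1
n3 = n1 OR n2 = 0 OR 1 = 1
n6 = D OR n3 = 1 OR 1 = 1
n7 = n6 OR n3 = 1 OR 1 = 1
n8 = A OR n1 OR B = 0 OR 0 OR 0 = 0
n9 = n1 OR n8 = 0 OR 0 = 0
n10 = n7 AND n3 AND n6 = 1 AND 1 AND 1 = 1
n12 = n9 AND n6 = 0 AND 1 = 0
n13 = n12 OR n3 = 0 OR 1 = 1
n14 = n13 AND A = 1 AND 0 = 0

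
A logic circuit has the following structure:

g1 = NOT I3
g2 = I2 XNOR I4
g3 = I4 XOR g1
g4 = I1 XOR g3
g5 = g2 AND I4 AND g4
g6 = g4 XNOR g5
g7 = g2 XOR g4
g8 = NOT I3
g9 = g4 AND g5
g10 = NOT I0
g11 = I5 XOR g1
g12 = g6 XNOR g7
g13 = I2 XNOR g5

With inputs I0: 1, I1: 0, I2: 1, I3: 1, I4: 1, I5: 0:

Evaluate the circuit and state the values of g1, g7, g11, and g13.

g1 = 0, g7 = 0, g11 = 0, g13 = 1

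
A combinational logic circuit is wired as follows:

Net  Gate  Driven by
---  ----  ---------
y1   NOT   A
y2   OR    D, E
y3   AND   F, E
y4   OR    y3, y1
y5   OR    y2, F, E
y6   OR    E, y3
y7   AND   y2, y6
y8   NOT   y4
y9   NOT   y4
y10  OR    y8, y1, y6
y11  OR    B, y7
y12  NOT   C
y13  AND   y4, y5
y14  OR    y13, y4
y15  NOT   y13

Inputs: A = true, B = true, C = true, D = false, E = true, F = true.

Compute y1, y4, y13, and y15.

y1 = NOT A = NOT true = false
y2 = D OR E = false OR true = true
y3 = F AND E = true AND true = true
y4 = y3 OR y1 = true OR false = true
y5 = y2 OR F OR E = true OR true OR true = true
y13 = y4 AND y5 = true AND true = true
y15 = NOT y13 = NOT true = false

y1 = false, y4 = true, y13 = true, y15 = false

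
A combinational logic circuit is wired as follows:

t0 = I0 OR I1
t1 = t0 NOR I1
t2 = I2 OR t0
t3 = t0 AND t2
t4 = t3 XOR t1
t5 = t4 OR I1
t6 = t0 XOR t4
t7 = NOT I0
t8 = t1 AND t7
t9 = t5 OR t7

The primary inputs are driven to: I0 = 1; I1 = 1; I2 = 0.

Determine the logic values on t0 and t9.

t0 = 1  t9 = 1

t0 = I0 OR I1 = 1 OR 1 = 1
t1 = t0 NOR I1 = 1 NOR 1 = 0
t2 = I2 OR t0 = 0 OR 1 = 1
t3 = t0 AND t2 = 1 AND 1 = 1
t4 = t3 XOR t1 = 1 XOR 0 = 1
t5 = t4 OR I1 = 1 OR 1 = 1
t7 = NOT I0 = NOT 1 = 0
t9 = t5 OR t7 = 1 OR 0 = 1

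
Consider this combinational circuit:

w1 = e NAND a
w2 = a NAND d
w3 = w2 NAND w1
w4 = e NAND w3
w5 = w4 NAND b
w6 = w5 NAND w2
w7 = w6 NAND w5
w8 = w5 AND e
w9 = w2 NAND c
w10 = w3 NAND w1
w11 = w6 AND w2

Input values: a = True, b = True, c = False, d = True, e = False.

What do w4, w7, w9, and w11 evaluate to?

w1 = e NAND a = False NAND True = True
w2 = a NAND d = True NAND True = False
w3 = w2 NAND w1 = False NAND True = True
w4 = e NAND w3 = False NAND True = True
w5 = w4 NAND b = True NAND True = False
w6 = w5 NAND w2 = False NAND False = True
w7 = w6 NAND w5 = True NAND False = True
w9 = w2 NAND c = False NAND False = True
w11 = w6 AND w2 = True AND False = False

w4 = True, w7 = True, w9 = True, w11 = False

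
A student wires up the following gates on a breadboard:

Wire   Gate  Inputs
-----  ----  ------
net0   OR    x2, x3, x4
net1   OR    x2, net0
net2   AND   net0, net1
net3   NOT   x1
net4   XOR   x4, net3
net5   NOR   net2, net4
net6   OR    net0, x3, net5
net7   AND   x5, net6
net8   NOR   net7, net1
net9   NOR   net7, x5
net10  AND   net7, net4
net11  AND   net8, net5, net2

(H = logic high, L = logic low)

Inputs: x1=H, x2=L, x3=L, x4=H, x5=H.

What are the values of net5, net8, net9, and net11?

net5 = L; net8 = L; net9 = L; net11 = L

net0 = x2 OR x3 OR x4 = L OR L OR H = H
net1 = x2 OR net0 = L OR H = H
net2 = net0 AND net1 = H AND H = H
net3 = NOT x1 = NOT H = L
net4 = x4 XOR net3 = H XOR L = H
net5 = net2 NOR net4 = H NOR H = L
net6 = net0 OR x3 OR net5 = H OR L OR L = H
net7 = x5 AND net6 = H AND H = H
net8 = net7 NOR net1 = H NOR H = L
net9 = net7 NOR x5 = H NOR H = L
net11 = net8 AND net5 AND net2 = L AND L AND H = L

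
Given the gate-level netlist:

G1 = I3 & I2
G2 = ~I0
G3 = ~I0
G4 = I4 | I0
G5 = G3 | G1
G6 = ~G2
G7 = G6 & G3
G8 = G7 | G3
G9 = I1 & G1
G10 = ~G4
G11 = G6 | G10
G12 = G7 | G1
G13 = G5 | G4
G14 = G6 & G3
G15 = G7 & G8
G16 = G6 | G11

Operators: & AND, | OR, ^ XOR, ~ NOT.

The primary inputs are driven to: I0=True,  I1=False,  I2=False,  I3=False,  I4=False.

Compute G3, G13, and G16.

G3 = False; G13 = True; G16 = True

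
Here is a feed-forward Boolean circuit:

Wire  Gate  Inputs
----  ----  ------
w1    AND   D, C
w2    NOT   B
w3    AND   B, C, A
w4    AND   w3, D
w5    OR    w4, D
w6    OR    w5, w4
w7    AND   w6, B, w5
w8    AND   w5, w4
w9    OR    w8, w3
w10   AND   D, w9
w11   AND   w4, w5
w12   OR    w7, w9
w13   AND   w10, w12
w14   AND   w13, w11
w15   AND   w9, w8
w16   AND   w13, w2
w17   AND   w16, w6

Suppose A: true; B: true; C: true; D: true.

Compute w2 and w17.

w2 = false, w17 = false

w2 = NOT B = NOT true = false
w3 = B AND C AND A = true AND true AND true = true
w4 = w3 AND D = true AND true = true
w5 = w4 OR D = true OR true = true
w6 = w5 OR w4 = true OR true = true
w7 = w6 AND B AND w5 = true AND true AND true = true
w8 = w5 AND w4 = true AND true = true
w9 = w8 OR w3 = true OR true = true
w10 = D AND w9 = true AND true = true
w12 = w7 OR w9 = true OR true = true
w13 = w10 AND w12 = true AND true = true
w16 = w13 AND w2 = true AND false = false
w17 = w16 AND w6 = false AND true = false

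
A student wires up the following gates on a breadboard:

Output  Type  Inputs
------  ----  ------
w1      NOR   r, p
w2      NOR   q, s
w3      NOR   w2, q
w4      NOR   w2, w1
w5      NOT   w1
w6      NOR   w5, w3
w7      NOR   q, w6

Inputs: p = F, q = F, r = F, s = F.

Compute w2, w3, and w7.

w2 = T  w3 = F  w7 = F

w1 = r NOR p = F NOR F = T
w2 = q NOR s = F NOR F = T
w3 = w2 NOR q = T NOR F = F
w5 = NOT w1 = NOT T = F
w6 = w5 NOR w3 = F NOR F = T
w7 = q NOR w6 = F NOR T = F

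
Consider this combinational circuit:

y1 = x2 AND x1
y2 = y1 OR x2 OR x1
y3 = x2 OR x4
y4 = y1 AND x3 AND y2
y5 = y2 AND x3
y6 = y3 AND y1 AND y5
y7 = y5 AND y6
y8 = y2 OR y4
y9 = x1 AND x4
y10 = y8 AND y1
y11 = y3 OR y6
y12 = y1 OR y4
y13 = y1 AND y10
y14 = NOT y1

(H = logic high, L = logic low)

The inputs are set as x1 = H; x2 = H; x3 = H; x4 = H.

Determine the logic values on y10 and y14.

y10 = H, y14 = L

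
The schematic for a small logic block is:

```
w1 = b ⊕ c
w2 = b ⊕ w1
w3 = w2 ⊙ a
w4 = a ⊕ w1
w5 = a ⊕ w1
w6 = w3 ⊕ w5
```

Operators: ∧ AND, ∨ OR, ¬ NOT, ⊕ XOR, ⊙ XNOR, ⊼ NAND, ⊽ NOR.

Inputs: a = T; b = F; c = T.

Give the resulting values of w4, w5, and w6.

w4 = F  w5 = F  w6 = T

w1 = b XOR c = F XOR T = T
w2 = b XOR w1 = F XOR T = T
w3 = w2 XNOR a = T XNOR T = T
w4 = a XOR w1 = T XOR T = F
w5 = a XOR w1 = T XOR T = F
w6 = w3 XOR w5 = T XOR F = T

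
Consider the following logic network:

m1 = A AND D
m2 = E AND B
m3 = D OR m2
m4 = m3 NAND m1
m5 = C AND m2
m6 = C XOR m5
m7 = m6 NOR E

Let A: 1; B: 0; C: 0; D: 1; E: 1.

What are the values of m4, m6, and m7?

m1 = A AND D = 1 AND 1 = 1
m2 = E AND B = 1 AND 0 = 0
m3 = D OR m2 = 1 OR 0 = 1
m4 = m3 NAND m1 = 1 NAND 1 = 0
m5 = C AND m2 = 0 AND 0 = 0
m6 = C XOR m5 = 0 XOR 0 = 0
m7 = m6 NOR E = 0 NOR 1 = 0

m4 = 0  m6 = 0  m7 = 0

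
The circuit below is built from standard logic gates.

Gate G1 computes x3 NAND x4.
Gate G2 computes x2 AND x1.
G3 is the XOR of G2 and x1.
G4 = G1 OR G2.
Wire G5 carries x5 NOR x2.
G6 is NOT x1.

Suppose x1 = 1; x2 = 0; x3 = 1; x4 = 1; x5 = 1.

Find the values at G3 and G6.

G3 = 1, G6 = 0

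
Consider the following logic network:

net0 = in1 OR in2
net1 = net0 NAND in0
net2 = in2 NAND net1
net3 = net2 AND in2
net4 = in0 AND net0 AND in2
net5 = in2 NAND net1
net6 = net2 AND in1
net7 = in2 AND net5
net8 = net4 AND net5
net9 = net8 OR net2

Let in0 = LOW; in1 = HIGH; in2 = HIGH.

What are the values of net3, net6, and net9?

net3 = LOW, net6 = LOW, net9 = LOW

net0 = in1 OR in2 = HIGH OR HIGH = HIGH
net1 = net0 NAND in0 = HIGH NAND LOW = HIGH
net2 = in2 NAND net1 = HIGH NAND HIGH = LOW
net3 = net2 AND in2 = LOW AND HIGH = LOW
net4 = in0 AND net0 AND in2 = LOW AND HIGH AND HIGH = LOW
net5 = in2 NAND net1 = HIGH NAND HIGH = LOW
net6 = net2 AND in1 = LOW AND HIGH = LOW
net8 = net4 AND net5 = LOW AND LOW = LOW
net9 = net8 OR net2 = LOW OR LOW = LOW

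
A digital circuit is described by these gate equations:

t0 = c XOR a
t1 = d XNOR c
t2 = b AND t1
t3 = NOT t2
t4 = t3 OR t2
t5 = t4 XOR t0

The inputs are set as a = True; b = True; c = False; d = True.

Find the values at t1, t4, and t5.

t0 = c XOR a = False XOR True = True
t1 = d XNOR c = True XNOR False = False
t2 = b AND t1 = True AND False = False
t3 = NOT t2 = NOT False = True
t4 = t3 OR t2 = True OR False = True
t5 = t4 XOR t0 = True XOR True = False

t1 = False  t4 = True  t5 = False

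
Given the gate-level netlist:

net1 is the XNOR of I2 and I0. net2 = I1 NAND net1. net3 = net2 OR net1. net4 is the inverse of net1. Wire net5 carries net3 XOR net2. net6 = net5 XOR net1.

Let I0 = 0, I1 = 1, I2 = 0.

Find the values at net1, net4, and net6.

net1 = I2 XNOR I0 = 0 XNOR 0 = 1
net2 = I1 NAND net1 = 1 NAND 1 = 0
net3 = net2 OR net1 = 0 OR 1 = 1
net4 = NOT net1 = NOT 1 = 0
net5 = net3 XOR net2 = 1 XOR 0 = 1
net6 = net5 XOR net1 = 1 XOR 1 = 0

net1 = 1, net4 = 0, net6 = 0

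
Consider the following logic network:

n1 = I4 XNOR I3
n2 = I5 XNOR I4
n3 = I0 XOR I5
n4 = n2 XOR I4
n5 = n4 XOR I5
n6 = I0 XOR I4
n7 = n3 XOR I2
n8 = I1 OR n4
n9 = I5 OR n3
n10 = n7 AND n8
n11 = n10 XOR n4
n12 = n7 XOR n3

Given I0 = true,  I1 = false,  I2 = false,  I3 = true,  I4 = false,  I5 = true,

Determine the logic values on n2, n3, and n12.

n2 = false, n3 = false, n12 = false

n2 = I5 XNOR I4 = true XNOR false = false
n3 = I0 XOR I5 = true XOR true = false
n7 = n3 XOR I2 = false XOR false = false
n12 = n7 XOR n3 = false XOR false = false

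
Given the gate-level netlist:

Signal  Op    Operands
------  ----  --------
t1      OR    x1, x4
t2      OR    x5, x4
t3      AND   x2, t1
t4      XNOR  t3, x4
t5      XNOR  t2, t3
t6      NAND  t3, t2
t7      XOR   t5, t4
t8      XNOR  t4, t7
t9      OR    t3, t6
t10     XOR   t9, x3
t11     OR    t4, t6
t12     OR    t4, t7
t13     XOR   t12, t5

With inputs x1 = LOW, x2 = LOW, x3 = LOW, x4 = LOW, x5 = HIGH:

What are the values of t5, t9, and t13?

t1 = x1 OR x4 = LOW OR LOW = LOW
t2 = x5 OR x4 = HIGH OR LOW = HIGH
t3 = x2 AND t1 = LOW AND LOW = LOW
t4 = t3 XNOR x4 = LOW XNOR LOW = HIGH
t5 = t2 XNOR t3 = HIGH XNOR LOW = LOW
t6 = t3 NAND t2 = LOW NAND HIGH = HIGH
t7 = t5 XOR t4 = LOW XOR HIGH = HIGH
t9 = t3 OR t6 = LOW OR HIGH = HIGH
t12 = t4 OR t7 = HIGH OR HIGH = HIGH
t13 = t12 XOR t5 = HIGH XOR LOW = HIGH

t5 = LOW; t9 = HIGH; t13 = HIGH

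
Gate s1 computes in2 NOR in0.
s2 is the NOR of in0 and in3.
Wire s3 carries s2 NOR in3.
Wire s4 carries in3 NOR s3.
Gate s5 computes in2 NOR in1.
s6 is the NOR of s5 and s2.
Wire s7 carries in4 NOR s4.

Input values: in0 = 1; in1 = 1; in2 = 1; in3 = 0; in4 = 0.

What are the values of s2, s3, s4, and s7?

s2 = in0 NOR in3 = 1 NOR 0 = 0
s3 = s2 NOR in3 = 0 NOR 0 = 1
s4 = in3 NOR s3 = 0 NOR 1 = 0
s7 = in4 NOR s4 = 0 NOR 0 = 1

s2 = 0, s3 = 1, s4 = 0, s7 = 1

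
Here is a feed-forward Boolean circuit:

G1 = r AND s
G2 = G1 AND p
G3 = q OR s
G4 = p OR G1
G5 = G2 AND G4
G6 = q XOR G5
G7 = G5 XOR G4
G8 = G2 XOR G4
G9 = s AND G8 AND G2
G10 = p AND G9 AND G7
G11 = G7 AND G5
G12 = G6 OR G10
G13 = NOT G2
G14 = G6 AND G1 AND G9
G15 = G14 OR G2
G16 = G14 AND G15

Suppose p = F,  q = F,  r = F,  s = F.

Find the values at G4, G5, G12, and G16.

G1 = r AND s = F AND F = F
G2 = G1 AND p = F AND F = F
G4 = p OR G1 = F OR F = F
G5 = G2 AND G4 = F AND F = F
G6 = q XOR G5 = F XOR F = F
G7 = G5 XOR G4 = F XOR F = F
G8 = G2 XOR G4 = F XOR F = F
G9 = s AND G8 AND G2 = F AND F AND F = F
G10 = p AND G9 AND G7 = F AND F AND F = F
G12 = G6 OR G10 = F OR F = F
G14 = G6 AND G1 AND G9 = F AND F AND F = F
G15 = G14 OR G2 = F OR F = F
G16 = G14 AND G15 = F AND F = F

G4 = F, G5 = F, G12 = F, G16 = F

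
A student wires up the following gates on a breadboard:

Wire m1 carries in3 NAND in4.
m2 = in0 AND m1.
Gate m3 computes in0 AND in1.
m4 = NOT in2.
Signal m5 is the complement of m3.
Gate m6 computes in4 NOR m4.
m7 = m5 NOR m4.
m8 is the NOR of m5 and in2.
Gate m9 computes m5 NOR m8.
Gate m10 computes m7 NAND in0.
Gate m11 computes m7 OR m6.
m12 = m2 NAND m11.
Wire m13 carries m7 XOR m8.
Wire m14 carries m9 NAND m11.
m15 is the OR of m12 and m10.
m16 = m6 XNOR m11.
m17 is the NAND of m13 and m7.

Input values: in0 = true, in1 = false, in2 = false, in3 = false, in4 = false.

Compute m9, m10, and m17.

m3 = in0 AND in1 = true AND false = false
m4 = NOT in2 = NOT false = true
m5 = NOT m3 = NOT false = true
m7 = m5 NOR m4 = true NOR true = false
m8 = m5 NOR in2 = true NOR false = false
m9 = m5 NOR m8 = true NOR false = false
m10 = m7 NAND in0 = false NAND true = true
m13 = m7 XOR m8 = false XOR false = false
m17 = m13 NAND m7 = false NAND false = true

m9 = false, m10 = true, m17 = true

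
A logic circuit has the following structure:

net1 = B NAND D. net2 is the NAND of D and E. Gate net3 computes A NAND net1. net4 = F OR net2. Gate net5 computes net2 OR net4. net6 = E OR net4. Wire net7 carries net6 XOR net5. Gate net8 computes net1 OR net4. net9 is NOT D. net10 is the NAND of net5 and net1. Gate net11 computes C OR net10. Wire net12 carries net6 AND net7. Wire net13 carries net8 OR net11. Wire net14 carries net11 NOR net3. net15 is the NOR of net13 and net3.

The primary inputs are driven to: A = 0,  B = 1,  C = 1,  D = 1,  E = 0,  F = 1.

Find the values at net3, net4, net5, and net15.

net3 = 1; net4 = 1; net5 = 1; net15 = 0

net1 = B NAND D = 1 NAND 1 = 0
net2 = D NAND E = 1 NAND 0 = 1
net3 = A NAND net1 = 0 NAND 0 = 1
net4 = F OR net2 = 1 OR 1 = 1
net5 = net2 OR net4 = 1 OR 1 = 1
net8 = net1 OR net4 = 0 OR 1 = 1
net10 = net5 NAND net1 = 1 NAND 0 = 1
net11 = C OR net10 = 1 OR 1 = 1
net13 = net8 OR net11 = 1 OR 1 = 1
net15 = net13 NOR net3 = 1 NOR 1 = 0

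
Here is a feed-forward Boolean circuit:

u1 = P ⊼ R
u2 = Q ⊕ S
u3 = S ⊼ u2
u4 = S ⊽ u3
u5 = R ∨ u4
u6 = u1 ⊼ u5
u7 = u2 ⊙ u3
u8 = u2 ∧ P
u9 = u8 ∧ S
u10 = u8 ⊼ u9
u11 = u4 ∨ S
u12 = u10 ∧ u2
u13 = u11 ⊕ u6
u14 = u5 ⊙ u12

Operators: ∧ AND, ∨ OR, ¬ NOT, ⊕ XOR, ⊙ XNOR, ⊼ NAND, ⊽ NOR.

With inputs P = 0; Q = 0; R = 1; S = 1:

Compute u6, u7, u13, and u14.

u1 = P NAND R = 0 NAND 1 = 1
u2 = Q XOR S = 0 XOR 1 = 1
u3 = S NAND u2 = 1 NAND 1 = 0
u4 = S NOR u3 = 1 NOR 0 = 0
u5 = R OR u4 = 1 OR 0 = 1
u6 = u1 NAND u5 = 1 NAND 1 = 0
u7 = u2 XNOR u3 = 1 XNOR 0 = 0
u8 = u2 AND P = 1 AND 0 = 0
u9 = u8 AND S = 0 AND 1 = 0
u10 = u8 NAND u9 = 0 NAND 0 = 1
u11 = u4 OR S = 0 OR 1 = 1
u12 = u10 AND u2 = 1 AND 1 = 1
u13 = u11 XOR u6 = 1 XOR 0 = 1
u14 = u5 XNOR u12 = 1 XNOR 1 = 1

u6 = 0, u7 = 0, u13 = 1, u14 = 1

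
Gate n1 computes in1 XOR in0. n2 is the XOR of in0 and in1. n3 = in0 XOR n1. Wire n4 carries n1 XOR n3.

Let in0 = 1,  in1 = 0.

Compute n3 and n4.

n1 = in1 XOR in0 = 0 XOR 1 = 1
n3 = in0 XOR n1 = 1 XOR 1 = 0
n4 = n1 XOR n3 = 1 XOR 0 = 1

n3 = 0  n4 = 1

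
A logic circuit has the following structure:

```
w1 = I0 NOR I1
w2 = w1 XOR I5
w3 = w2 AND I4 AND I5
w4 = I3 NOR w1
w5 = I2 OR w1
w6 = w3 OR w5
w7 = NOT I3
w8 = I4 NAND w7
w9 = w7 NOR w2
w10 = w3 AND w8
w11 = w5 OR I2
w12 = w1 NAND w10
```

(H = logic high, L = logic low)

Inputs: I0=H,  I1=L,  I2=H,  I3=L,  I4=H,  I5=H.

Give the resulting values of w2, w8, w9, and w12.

w1 = I0 NOR I1 = H NOR L = L
w2 = w1 XOR I5 = L XOR H = H
w3 = w2 AND I4 AND I5 = H AND H AND H = H
w7 = NOT I3 = NOT L = H
w8 = I4 NAND w7 = H NAND H = L
w9 = w7 NOR w2 = H NOR H = L
w10 = w3 AND w8 = H AND L = L
w12 = w1 NAND w10 = L NAND L = H

w2 = H  w8 = L  w9 = L  w12 = H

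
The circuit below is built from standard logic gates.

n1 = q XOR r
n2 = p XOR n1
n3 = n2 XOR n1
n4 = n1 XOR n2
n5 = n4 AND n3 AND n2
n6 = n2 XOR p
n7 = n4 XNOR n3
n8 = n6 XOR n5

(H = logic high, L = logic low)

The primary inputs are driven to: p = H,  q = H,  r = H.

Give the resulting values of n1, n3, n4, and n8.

n1 = L, n3 = H, n4 = H, n8 = H

n1 = q XOR r = H XOR H = L
n2 = p XOR n1 = H XOR L = H
n3 = n2 XOR n1 = H XOR L = H
n4 = n1 XOR n2 = L XOR H = H
n5 = n4 AND n3 AND n2 = H AND H AND H = H
n6 = n2 XOR p = H XOR H = L
n8 = n6 XOR n5 = L XOR H = H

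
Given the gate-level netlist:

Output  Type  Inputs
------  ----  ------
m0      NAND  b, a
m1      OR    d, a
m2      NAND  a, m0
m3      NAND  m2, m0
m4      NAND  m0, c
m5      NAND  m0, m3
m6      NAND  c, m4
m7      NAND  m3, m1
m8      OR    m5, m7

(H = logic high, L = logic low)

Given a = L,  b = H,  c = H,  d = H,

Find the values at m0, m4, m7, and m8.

m0 = b NAND a = H NAND L = H
m1 = d OR a = H OR L = H
m2 = a NAND m0 = L NAND H = H
m3 = m2 NAND m0 = H NAND H = L
m4 = m0 NAND c = H NAND H = L
m5 = m0 NAND m3 = H NAND L = H
m7 = m3 NAND m1 = L NAND H = H
m8 = m5 OR m7 = H OR H = H

m0 = H, m4 = L, m7 = H, m8 = H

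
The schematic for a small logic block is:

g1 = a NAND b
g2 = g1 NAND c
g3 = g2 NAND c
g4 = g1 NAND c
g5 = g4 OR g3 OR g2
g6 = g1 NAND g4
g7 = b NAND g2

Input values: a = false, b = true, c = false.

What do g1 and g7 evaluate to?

g1 = a NAND b = false NAND true = true
g2 = g1 NAND c = true NAND false = true
g7 = b NAND g2 = true NAND true = false

g1 = true, g7 = false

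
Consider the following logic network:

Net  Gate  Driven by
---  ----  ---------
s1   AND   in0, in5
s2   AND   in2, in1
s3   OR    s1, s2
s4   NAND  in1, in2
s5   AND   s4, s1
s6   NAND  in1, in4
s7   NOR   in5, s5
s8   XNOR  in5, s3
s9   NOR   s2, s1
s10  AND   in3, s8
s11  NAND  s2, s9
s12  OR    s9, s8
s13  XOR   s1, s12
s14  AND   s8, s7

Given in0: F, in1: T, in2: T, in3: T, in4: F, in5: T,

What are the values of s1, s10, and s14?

s1 = F; s10 = T; s14 = F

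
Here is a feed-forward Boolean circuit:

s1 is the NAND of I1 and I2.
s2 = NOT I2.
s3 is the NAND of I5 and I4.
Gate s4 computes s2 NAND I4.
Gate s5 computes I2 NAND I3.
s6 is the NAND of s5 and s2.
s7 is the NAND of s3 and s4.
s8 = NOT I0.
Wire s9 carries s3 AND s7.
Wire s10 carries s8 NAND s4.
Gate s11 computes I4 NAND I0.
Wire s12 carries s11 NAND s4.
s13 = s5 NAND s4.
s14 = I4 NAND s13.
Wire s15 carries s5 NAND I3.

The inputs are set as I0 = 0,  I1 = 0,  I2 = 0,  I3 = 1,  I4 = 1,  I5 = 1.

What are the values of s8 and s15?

s8 = 1, s15 = 0

s5 = I2 NAND I3 = 0 NAND 1 = 1
s8 = NOT I0 = NOT 0 = 1
s15 = s5 NAND I3 = 1 NAND 1 = 0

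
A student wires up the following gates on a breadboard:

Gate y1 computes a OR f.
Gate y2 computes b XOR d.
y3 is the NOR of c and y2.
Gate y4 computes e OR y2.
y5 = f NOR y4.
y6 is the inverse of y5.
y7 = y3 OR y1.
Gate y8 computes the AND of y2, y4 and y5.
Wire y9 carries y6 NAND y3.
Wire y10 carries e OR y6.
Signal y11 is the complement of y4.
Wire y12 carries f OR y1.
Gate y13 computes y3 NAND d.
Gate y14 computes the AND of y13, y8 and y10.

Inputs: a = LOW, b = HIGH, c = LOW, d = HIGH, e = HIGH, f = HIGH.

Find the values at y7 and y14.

y7 = HIGH, y14 = LOW

y1 = a OR f = LOW OR HIGH = HIGH
y2 = b XOR d = HIGH XOR HIGH = LOW
y3 = c NOR y2 = LOW NOR LOW = HIGH
y4 = e OR y2 = HIGH OR LOW = HIGH
y5 = f NOR y4 = HIGH NOR HIGH = LOW
y6 = NOT y5 = NOT LOW = HIGH
y7 = y3 OR y1 = HIGH OR HIGH = HIGH
y8 = y2 AND y4 AND y5 = LOW AND HIGH AND LOW = LOW
y10 = e OR y6 = HIGH OR HIGH = HIGH
y13 = y3 NAND d = HIGH NAND HIGH = LOW
y14 = y13 AND y8 AND y10 = LOW AND LOW AND HIGH = LOW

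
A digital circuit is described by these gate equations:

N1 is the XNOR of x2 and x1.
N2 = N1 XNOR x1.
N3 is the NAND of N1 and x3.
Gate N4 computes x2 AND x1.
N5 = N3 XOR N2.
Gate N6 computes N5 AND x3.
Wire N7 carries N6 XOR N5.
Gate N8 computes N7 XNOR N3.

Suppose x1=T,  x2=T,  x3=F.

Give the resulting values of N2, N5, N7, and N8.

N1 = x2 XNOR x1 = T XNOR T = T
N2 = N1 XNOR x1 = T XNOR T = T
N3 = N1 NAND x3 = T NAND F = T
N5 = N3 XOR N2 = T XOR T = F
N6 = N5 AND x3 = F AND F = F
N7 = N6 XOR N5 = F XOR F = F
N8 = N7 XNOR N3 = F XNOR T = F

N2 = T, N5 = F, N7 = F, N8 = F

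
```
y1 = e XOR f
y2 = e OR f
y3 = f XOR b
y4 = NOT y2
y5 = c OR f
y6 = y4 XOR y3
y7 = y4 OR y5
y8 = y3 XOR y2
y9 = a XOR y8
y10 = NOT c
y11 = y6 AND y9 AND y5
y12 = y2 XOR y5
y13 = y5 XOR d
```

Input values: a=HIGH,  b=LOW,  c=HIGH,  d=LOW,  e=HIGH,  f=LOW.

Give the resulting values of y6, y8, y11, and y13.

y2 = e OR f = HIGH OR LOW = HIGH
y3 = f XOR b = LOW XOR LOW = LOW
y4 = NOT y2 = NOT HIGH = LOW
y5 = c OR f = HIGH OR LOW = HIGH
y6 = y4 XOR y3 = LOW XOR LOW = LOW
y8 = y3 XOR y2 = LOW XOR HIGH = HIGH
y9 = a XOR y8 = HIGH XOR HIGH = LOW
y11 = y6 AND y9 AND y5 = LOW AND LOW AND HIGH = LOW
y13 = y5 XOR d = HIGH XOR LOW = HIGH

y6 = LOW, y8 = HIGH, y11 = LOW, y13 = HIGH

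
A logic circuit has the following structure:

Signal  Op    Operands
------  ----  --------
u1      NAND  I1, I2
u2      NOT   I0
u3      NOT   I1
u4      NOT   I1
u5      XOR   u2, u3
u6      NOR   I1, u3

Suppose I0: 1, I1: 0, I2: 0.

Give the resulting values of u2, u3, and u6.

u2 = 0; u3 = 1; u6 = 0

u2 = NOT I0 = NOT 1 = 0
u3 = NOT I1 = NOT 0 = 1
u6 = I1 NOR u3 = 0 NOR 1 = 0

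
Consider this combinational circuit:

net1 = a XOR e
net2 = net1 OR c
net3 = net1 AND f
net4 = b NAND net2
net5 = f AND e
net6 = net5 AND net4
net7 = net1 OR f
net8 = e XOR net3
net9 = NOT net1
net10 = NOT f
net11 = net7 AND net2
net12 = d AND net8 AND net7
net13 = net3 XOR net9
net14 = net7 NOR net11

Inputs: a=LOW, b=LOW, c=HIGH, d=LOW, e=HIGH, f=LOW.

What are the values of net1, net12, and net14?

net1 = HIGH; net12 = LOW; net14 = LOW

net1 = a XOR e = LOW XOR HIGH = HIGH
net2 = net1 OR c = HIGH OR HIGH = HIGH
net3 = net1 AND f = HIGH AND LOW = LOW
net7 = net1 OR f = HIGH OR LOW = HIGH
net8 = e XOR net3 = HIGH XOR LOW = HIGH
net11 = net7 AND net2 = HIGH AND HIGH = HIGH
net12 = d AND net8 AND net7 = LOW AND HIGH AND HIGH = LOW
net14 = net7 NOR net11 = HIGH NOR HIGH = LOW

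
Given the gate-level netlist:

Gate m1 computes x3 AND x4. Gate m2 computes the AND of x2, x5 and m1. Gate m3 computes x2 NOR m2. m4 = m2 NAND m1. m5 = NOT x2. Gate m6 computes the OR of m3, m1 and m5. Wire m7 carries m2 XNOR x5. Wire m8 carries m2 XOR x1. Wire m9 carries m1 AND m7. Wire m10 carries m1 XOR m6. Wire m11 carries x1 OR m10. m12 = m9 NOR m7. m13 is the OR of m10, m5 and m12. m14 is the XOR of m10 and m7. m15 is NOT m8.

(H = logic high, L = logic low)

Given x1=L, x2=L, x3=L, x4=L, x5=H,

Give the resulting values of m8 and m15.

m1 = x3 AND x4 = L AND L = L
m2 = x2 AND x5 AND m1 = L AND H AND L = L
m8 = m2 XOR x1 = L XOR L = L
m15 = NOT m8 = NOT L = H

m8 = L; m15 = H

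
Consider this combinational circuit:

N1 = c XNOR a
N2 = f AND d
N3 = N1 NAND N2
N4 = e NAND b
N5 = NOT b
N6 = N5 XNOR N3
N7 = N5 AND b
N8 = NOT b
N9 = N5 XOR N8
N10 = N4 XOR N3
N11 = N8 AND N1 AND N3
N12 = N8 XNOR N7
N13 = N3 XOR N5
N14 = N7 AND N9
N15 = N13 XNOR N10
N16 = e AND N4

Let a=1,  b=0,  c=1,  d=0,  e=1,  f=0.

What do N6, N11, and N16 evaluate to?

N6 = 1  N11 = 1  N16 = 1

N1 = c XNOR a = 1 XNOR 1 = 1
N2 = f AND d = 0 AND 0 = 0
N3 = N1 NAND N2 = 1 NAND 0 = 1
N4 = e NAND b = 1 NAND 0 = 1
N5 = NOT b = NOT 0 = 1
N6 = N5 XNOR N3 = 1 XNOR 1 = 1
N8 = NOT b = NOT 0 = 1
N11 = N8 AND N1 AND N3 = 1 AND 1 AND 1 = 1
N16 = e AND N4 = 1 AND 1 = 1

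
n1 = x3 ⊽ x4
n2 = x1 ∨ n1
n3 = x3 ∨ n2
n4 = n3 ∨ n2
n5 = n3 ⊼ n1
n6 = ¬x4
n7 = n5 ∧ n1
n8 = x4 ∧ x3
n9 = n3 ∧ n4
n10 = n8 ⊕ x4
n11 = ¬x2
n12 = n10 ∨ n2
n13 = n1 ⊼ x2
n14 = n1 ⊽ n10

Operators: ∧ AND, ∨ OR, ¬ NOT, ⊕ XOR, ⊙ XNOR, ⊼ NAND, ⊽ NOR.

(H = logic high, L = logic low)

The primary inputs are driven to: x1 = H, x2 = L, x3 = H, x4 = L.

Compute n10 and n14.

n10 = L, n14 = H

n1 = x3 NOR x4 = H NOR L = L
n8 = x4 AND x3 = L AND H = L
n10 = n8 XOR x4 = L XOR L = L
n14 = n1 NOR n10 = L NOR L = H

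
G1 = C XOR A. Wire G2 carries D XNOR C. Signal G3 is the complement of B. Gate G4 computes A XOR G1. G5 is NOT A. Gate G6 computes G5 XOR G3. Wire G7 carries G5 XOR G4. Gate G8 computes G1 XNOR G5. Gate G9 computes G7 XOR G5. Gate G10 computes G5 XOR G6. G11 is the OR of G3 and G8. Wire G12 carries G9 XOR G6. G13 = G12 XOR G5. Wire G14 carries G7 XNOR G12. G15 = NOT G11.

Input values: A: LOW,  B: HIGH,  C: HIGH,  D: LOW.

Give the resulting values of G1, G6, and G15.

G1 = HIGH, G6 = HIGH, G15 = LOW

G1 = C XOR A = HIGH XOR LOW = HIGH
G3 = NOT B = NOT HIGH = LOW
G5 = NOT A = NOT LOW = HIGH
G6 = G5 XOR G3 = HIGH XOR LOW = HIGH
G8 = G1 XNOR G5 = HIGH XNOR HIGH = HIGH
G11 = G3 OR G8 = LOW OR HIGH = HIGH
G15 = NOT G11 = NOT HIGH = LOW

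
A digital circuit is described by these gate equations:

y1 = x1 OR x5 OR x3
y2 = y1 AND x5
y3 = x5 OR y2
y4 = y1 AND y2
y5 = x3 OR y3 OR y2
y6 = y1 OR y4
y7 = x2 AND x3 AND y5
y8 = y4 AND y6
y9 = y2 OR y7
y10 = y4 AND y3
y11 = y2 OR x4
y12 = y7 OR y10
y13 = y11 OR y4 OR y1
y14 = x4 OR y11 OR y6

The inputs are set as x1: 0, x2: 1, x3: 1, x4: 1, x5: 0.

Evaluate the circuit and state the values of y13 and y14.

y13 = 1; y14 = 1

y1 = x1 OR x5 OR x3 = 0 OR 0 OR 1 = 1
y2 = y1 AND x5 = 1 AND 0 = 0
y4 = y1 AND y2 = 1 AND 0 = 0
y6 = y1 OR y4 = 1 OR 0 = 1
y11 = y2 OR x4 = 0 OR 1 = 1
y13 = y11 OR y4 OR y1 = 1 OR 0 OR 1 = 1
y14 = x4 OR y11 OR y6 = 1 OR 1 OR 1 = 1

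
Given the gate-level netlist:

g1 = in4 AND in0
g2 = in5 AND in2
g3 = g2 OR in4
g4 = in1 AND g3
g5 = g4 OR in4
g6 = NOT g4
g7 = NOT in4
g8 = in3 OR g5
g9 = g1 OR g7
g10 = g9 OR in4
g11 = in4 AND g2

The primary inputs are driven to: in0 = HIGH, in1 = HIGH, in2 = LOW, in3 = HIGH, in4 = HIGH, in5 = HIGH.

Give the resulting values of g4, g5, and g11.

g4 = HIGH, g5 = HIGH, g11 = LOW

g2 = in5 AND in2 = HIGH AND LOW = LOW
g3 = g2 OR in4 = LOW OR HIGH = HIGH
g4 = in1 AND g3 = HIGH AND HIGH = HIGH
g5 = g4 OR in4 = HIGH OR HIGH = HIGH
g11 = in4 AND g2 = HIGH AND LOW = LOW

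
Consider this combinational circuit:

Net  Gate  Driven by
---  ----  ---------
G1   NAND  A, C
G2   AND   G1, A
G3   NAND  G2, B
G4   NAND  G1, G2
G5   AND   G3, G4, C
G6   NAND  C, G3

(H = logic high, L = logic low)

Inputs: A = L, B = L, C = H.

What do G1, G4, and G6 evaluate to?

G1 = H, G4 = H, G6 = L

G1 = A NAND C = L NAND H = H
G2 = G1 AND A = H AND L = L
G3 = G2 NAND B = L NAND L = H
G4 = G1 NAND G2 = H NAND L = H
G6 = C NAND G3 = H NAND H = L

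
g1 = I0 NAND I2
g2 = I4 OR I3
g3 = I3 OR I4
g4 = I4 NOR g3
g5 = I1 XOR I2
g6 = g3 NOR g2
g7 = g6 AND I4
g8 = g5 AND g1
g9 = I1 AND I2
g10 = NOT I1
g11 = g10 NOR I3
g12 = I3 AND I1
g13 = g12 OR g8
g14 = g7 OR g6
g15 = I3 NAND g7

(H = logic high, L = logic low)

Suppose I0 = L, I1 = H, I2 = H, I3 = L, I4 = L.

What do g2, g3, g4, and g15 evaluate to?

g2 = L; g3 = L; g4 = H; g15 = H

g2 = I4 OR I3 = L OR L = L
g3 = I3 OR I4 = L OR L = L
g4 = I4 NOR g3 = L NOR L = H
g6 = g3 NOR g2 = L NOR L = H
g7 = g6 AND I4 = H AND L = L
g15 = I3 NAND g7 = L NAND L = H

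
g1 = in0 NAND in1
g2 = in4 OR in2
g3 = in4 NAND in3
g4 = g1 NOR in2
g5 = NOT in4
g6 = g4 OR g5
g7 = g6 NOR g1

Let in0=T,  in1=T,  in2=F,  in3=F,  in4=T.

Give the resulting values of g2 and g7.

g1 = in0 NAND in1 = T NAND T = F
g2 = in4 OR in2 = T OR F = T
g4 = g1 NOR in2 = F NOR F = T
g5 = NOT in4 = NOT T = F
g6 = g4 OR g5 = T OR F = T
g7 = g6 NOR g1 = T NOR F = F

g2 = T, g7 = F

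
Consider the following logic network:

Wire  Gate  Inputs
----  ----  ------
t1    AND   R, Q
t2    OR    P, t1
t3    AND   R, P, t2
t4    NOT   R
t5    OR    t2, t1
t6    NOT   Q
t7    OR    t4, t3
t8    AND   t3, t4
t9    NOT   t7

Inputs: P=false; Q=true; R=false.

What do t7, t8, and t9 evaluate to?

t7 = true; t8 = false; t9 = false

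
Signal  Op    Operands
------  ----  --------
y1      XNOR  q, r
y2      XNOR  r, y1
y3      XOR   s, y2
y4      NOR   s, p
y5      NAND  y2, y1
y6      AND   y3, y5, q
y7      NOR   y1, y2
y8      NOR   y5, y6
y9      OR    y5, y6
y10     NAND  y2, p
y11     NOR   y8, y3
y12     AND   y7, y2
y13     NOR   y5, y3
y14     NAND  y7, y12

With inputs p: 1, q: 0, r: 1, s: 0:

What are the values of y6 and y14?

y6 = 0, y14 = 1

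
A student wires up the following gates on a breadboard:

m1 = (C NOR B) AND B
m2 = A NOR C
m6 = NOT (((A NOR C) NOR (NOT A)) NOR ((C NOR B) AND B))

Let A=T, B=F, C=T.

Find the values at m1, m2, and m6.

m1 = F  m2 = F  m6 = T

m1 = (T NOR F) AND F = F
m2 = T NOR T = F
m6 = NOT (((T NOR T) NOR (NOT T)) NOR ((T NOR F) AND F)) = T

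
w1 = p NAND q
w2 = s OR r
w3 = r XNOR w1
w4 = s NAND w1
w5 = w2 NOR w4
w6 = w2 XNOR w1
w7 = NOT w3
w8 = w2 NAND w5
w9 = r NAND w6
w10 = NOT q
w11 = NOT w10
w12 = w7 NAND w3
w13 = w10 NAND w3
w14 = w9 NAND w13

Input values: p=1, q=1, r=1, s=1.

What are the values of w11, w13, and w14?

w1 = p NAND q = 1 NAND 1 = 0
w2 = s OR r = 1 OR 1 = 1
w3 = r XNOR w1 = 1 XNOR 0 = 0
w6 = w2 XNOR w1 = 1 XNOR 0 = 0
w9 = r NAND w6 = 1 NAND 0 = 1
w10 = NOT q = NOT 1 = 0
w11 = NOT w10 = NOT 0 = 1
w13 = w10 NAND w3 = 0 NAND 0 = 1
w14 = w9 NAND w13 = 1 NAND 1 = 0

w11 = 1; w13 = 1; w14 = 0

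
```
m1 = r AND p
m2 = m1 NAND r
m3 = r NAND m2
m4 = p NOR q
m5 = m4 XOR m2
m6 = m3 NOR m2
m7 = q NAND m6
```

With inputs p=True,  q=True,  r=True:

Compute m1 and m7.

m1 = r AND p = True AND True = True
m2 = m1 NAND r = True NAND True = False
m3 = r NAND m2 = True NAND False = True
m6 = m3 NOR m2 = True NOR False = False
m7 = q NAND m6 = True NAND False = True

m1 = True; m7 = True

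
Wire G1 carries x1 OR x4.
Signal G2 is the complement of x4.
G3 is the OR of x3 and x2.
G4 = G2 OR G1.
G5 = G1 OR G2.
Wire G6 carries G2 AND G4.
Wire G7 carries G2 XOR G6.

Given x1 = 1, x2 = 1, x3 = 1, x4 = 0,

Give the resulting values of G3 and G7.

G3 = 1, G7 = 0

G1 = x1 OR x4 = 1 OR 0 = 1
G2 = NOT x4 = NOT 0 = 1
G3 = x3 OR x2 = 1 OR 1 = 1
G4 = G2 OR G1 = 1 OR 1 = 1
G6 = G2 AND G4 = 1 AND 1 = 1
G7 = G2 XOR G6 = 1 XOR 1 = 0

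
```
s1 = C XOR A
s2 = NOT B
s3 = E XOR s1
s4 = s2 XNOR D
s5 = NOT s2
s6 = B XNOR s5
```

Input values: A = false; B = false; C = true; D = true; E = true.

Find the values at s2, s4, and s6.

s2 = true; s4 = true; s6 = true

s2 = NOT B = NOT false = true
s4 = s2 XNOR D = true XNOR true = true
s5 = NOT s2 = NOT true = false
s6 = B XNOR s5 = false XNOR false = true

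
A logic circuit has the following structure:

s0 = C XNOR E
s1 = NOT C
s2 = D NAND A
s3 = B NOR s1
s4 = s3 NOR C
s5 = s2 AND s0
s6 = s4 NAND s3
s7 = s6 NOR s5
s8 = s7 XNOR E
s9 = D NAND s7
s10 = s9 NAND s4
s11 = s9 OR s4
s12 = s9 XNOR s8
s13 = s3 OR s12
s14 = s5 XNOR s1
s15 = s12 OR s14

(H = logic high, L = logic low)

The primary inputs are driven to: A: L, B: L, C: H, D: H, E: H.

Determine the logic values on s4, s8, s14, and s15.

s0 = C XNOR E = H XNOR H = H
s1 = NOT C = NOT H = L
s2 = D NAND A = H NAND L = H
s3 = B NOR s1 = L NOR L = H
s4 = s3 NOR C = H NOR H = L
s5 = s2 AND s0 = H AND H = H
s6 = s4 NAND s3 = L NAND H = H
s7 = s6 NOR s5 = H NOR H = L
s8 = s7 XNOR E = L XNOR H = L
s9 = D NAND s7 = H NAND L = H
s12 = s9 XNOR s8 = H XNOR L = L
s14 = s5 XNOR s1 = H XNOR L = L
s15 = s12 OR s14 = L OR L = L

s4 = L, s8 = L, s14 = L, s15 = L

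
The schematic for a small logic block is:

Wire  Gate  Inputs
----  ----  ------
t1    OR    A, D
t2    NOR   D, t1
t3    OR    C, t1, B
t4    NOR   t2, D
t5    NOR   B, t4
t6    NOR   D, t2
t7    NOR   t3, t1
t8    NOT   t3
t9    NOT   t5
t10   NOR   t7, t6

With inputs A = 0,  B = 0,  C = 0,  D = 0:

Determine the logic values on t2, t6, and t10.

t1 = A OR D = 0 OR 0 = 0
t2 = D NOR t1 = 0 NOR 0 = 1
t3 = C OR t1 OR B = 0 OR 0 OR 0 = 0
t6 = D NOR t2 = 0 NOR 1 = 0
t7 = t3 NOR t1 = 0 NOR 0 = 1
t10 = t7 NOR t6 = 1 NOR 0 = 0

t2 = 1, t6 = 0, t10 = 0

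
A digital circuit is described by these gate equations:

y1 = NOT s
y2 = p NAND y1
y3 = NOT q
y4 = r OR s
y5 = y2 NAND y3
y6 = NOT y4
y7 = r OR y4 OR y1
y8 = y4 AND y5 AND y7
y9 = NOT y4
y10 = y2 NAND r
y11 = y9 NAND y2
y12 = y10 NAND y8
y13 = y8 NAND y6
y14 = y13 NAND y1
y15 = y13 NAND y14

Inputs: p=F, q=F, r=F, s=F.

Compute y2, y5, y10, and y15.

y2 = T, y5 = F, y10 = T, y15 = T

y1 = NOT s = NOT F = T
y2 = p NAND y1 = F NAND T = T
y3 = NOT q = NOT F = T
y4 = r OR s = F OR F = F
y5 = y2 NAND y3 = T NAND T = F
y6 = NOT y4 = NOT F = T
y7 = r OR y4 OR y1 = F OR F OR T = T
y8 = y4 AND y5 AND y7 = F AND F AND T = F
y10 = y2 NAND r = T NAND F = T
y13 = y8 NAND y6 = F NAND T = T
y14 = y13 NAND y1 = T NAND T = F
y15 = y13 NAND y14 = T NAND F = T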